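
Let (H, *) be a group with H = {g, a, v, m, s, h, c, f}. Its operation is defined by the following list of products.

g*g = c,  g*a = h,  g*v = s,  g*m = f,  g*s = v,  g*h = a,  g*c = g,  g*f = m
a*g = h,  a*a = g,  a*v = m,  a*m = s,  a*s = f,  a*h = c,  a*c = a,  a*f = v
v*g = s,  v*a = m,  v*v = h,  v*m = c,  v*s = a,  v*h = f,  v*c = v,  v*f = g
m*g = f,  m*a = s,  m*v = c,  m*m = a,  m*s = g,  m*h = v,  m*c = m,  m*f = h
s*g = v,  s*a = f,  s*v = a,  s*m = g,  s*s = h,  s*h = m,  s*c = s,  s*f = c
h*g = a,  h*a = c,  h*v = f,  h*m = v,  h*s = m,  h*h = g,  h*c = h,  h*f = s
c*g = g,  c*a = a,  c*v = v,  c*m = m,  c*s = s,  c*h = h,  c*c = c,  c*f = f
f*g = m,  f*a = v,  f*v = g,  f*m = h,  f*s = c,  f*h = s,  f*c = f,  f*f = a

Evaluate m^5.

f

m^1 = m
m^2 = m*m = a
m^3 = a*m = s
m^4 = s*m = g
m^5 = g*m = f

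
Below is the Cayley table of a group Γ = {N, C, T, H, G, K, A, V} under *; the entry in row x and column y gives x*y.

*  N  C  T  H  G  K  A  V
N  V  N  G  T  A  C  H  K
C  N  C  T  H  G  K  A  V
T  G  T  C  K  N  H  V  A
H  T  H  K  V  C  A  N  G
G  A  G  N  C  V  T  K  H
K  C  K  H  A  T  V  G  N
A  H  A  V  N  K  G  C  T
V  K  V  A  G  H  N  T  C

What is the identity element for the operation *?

C

The identity e satisfies e*x = x for all x, so its row in the table reproduces the column headers.
Row C reads: N, C, T, H, G, K, A, V — exactly the header order. So C is the identity.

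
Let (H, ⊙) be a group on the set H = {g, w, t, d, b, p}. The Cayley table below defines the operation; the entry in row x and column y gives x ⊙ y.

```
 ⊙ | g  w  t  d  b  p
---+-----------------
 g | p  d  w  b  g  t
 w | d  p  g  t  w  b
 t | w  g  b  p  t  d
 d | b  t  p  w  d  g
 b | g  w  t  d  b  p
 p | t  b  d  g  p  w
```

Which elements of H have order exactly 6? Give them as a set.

{d, g}

Identity is b. Compute the order of each non-identity element by repeated multiplication:
  g: g → p → t → w → d → b  (order 6)
  w: w → p → b  (order 3)
  t: t → b  (order 2)
  d: d → w → t → p → g → b  (order 6)
  p: p → w → b  (order 3)
Elements of order 6: {d, g}.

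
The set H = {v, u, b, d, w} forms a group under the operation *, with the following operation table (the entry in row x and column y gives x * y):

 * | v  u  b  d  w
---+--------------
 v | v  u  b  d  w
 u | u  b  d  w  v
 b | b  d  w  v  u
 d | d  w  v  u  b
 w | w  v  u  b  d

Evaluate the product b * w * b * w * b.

b * w = u
u * b = d
d * w = b
b * b = w

w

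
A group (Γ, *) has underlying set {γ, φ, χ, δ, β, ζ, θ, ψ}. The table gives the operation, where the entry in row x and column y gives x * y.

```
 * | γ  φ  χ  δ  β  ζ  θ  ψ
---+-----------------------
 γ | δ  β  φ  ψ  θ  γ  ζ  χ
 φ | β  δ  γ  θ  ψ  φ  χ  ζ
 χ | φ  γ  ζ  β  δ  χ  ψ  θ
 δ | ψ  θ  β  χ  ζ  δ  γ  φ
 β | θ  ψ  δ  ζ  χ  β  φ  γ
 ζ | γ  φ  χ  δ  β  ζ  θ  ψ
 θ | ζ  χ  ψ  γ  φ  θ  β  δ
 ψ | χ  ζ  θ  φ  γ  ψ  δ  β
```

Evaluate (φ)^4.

φ^1 = φ
φ^2 = φ * φ = δ
φ^3 = δ * φ = θ
φ^4 = θ * φ = χ

χ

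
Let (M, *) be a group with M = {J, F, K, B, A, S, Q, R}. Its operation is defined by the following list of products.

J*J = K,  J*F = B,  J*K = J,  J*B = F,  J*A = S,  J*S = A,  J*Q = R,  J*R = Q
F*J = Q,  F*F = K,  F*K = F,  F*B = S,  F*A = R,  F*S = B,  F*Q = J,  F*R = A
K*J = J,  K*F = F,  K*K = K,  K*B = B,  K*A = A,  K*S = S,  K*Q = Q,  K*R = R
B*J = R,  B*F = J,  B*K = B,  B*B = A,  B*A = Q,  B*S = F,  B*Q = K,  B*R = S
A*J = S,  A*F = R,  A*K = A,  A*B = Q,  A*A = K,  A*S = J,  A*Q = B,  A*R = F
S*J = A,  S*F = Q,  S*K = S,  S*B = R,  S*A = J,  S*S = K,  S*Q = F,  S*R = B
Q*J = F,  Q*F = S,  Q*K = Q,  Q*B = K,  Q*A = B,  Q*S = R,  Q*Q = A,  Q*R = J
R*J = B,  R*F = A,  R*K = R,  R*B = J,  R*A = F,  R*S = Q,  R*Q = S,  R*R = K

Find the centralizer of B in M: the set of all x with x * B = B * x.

{A, B, K, Q}

Compare row B with column B entry by entry.
Q * B = K = B * Q, so Q commutes with B.
S * B = R but B * S = F, so S does not.
Collecting the elements that commute with B: C(B) = {A, B, K, Q}.
(Structurally, M here is isomorphic to the dihedral group D_4.)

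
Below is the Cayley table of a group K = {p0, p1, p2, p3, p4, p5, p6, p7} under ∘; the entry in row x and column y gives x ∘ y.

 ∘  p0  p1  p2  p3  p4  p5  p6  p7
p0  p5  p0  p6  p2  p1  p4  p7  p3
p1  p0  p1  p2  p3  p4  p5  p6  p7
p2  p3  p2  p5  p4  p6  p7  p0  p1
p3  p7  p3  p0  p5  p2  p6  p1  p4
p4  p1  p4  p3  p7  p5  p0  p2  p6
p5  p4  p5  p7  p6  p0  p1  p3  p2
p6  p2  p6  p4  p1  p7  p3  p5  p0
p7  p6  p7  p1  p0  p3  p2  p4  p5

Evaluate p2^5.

p2

p2^1 = p2
p2^2 = p2 ∘ p2 = p5
p2^3 = p5 ∘ p2 = p7
p2^4 = p7 ∘ p2 = p1
p2^5 = p1 ∘ p2 = p2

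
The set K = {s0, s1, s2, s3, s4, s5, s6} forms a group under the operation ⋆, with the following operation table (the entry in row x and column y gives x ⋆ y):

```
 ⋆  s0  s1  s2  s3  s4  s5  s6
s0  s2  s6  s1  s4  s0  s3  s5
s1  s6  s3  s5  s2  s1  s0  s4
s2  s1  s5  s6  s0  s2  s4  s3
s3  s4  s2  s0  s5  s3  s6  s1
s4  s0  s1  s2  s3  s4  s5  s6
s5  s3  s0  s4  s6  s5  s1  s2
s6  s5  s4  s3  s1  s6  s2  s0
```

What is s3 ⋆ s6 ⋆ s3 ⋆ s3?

s3 ⋆ s6 = s1
s1 ⋆ s3 = s2
s2 ⋆ s3 = s0

s0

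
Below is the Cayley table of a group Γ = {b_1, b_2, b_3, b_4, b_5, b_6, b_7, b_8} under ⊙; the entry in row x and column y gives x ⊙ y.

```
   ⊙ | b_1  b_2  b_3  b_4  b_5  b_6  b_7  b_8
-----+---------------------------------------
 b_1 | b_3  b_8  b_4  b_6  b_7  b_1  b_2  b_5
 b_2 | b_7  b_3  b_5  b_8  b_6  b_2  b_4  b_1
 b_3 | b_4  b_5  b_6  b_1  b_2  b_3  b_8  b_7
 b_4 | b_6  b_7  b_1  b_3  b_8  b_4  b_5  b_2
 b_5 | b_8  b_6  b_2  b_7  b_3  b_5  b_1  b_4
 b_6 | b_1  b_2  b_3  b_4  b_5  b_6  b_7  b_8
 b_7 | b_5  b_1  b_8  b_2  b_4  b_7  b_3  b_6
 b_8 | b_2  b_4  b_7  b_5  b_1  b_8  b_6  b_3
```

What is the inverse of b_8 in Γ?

b_7

First locate the identity: row b_6 matches the header, so b_6 is the identity.
Scan row b_8 for b_6: b_8 ⊙ b_7 = b_6. Hence b_8^(-1) = b_7.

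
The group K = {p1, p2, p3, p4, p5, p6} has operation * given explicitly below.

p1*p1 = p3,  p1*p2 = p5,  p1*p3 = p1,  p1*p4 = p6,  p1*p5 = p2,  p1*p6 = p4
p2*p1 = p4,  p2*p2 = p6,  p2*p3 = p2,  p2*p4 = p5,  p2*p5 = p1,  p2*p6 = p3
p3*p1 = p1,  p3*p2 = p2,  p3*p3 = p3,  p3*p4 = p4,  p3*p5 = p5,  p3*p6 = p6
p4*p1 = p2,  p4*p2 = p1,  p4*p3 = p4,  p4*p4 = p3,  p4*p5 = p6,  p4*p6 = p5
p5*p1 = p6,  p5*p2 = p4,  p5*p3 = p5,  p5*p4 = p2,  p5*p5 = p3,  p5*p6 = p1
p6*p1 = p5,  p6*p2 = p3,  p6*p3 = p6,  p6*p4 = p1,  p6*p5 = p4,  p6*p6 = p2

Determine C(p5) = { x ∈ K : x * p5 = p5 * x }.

Compare row p5 with column p5 entry by entry.
p2 * p5 = p1 but p5 * p2 = p4, so p2 does not.
Collecting the elements that commute with p5: C(p5) = {p3, p5}.
(Structurally, K here is isomorphic to the symmetric group S_3.)

{p3, p5}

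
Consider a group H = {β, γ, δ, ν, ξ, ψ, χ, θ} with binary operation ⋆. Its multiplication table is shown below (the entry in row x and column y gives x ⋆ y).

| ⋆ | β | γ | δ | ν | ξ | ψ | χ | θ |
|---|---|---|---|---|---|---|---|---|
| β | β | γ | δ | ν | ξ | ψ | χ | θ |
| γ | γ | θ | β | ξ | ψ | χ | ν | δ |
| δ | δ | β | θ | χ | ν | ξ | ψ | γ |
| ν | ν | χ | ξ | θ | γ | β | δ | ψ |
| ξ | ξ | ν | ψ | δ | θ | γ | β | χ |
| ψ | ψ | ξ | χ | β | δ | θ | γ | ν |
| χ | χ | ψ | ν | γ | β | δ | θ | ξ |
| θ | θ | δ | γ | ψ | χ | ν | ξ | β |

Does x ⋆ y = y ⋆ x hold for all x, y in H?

ν ⋆ γ = χ but γ ⋆ ν = ξ.
Since ν and γ do not commute, H is not abelian.

No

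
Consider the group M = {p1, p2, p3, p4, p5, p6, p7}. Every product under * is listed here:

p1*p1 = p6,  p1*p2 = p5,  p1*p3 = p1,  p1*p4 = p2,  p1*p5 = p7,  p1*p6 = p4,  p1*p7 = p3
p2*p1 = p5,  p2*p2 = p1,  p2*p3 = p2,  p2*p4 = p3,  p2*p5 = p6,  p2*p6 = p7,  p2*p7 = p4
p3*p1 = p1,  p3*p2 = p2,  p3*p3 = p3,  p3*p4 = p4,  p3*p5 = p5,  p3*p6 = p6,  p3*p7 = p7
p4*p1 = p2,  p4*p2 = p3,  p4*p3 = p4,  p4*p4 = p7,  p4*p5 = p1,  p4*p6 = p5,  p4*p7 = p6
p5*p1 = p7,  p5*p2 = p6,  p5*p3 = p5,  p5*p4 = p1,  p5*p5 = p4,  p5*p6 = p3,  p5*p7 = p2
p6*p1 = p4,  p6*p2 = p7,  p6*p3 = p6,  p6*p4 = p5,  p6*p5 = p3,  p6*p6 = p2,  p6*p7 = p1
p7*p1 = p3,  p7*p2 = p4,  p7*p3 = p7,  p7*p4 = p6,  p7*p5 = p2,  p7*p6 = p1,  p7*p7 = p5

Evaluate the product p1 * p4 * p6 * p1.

p3

p1 * p4 = p2
p2 * p6 = p7
p7 * p1 = p3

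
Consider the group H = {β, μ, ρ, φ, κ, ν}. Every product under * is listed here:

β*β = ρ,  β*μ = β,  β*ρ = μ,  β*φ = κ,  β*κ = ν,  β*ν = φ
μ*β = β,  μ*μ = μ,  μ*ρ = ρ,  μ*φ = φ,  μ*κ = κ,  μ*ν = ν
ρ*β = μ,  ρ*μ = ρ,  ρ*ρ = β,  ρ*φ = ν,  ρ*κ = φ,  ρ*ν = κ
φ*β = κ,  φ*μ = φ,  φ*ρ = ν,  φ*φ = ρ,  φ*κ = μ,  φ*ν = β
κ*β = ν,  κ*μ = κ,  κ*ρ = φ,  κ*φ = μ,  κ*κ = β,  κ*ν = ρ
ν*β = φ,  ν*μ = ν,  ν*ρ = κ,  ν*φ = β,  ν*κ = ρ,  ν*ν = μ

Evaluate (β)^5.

ρ

β^1 = β
β^2 = β * β = ρ
β^3 = ρ * β = μ
β^4 = μ * β = β
β^5 = β * β = ρ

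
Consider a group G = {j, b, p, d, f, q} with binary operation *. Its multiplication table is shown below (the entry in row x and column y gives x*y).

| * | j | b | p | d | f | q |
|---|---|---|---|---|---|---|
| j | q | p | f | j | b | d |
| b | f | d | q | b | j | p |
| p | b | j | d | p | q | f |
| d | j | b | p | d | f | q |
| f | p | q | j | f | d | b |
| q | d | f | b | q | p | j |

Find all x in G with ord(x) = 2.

Identity is d. Compute the order of each non-identity element by repeated multiplication:
  j: j → q → d  (order 3)
  b: b → d  (order 2)
  p: p → d  (order 2)
  f: f → d  (order 2)
  q: q → j → d  (order 3)
Elements of order 2: {b, f, p}.

{b, f, p}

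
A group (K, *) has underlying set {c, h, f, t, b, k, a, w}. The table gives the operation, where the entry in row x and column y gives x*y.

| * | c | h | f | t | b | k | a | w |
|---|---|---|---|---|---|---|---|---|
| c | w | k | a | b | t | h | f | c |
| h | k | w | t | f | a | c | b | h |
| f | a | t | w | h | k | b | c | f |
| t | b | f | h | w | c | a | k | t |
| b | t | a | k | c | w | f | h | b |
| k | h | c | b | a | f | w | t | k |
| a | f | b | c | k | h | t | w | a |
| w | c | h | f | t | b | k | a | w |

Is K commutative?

Yes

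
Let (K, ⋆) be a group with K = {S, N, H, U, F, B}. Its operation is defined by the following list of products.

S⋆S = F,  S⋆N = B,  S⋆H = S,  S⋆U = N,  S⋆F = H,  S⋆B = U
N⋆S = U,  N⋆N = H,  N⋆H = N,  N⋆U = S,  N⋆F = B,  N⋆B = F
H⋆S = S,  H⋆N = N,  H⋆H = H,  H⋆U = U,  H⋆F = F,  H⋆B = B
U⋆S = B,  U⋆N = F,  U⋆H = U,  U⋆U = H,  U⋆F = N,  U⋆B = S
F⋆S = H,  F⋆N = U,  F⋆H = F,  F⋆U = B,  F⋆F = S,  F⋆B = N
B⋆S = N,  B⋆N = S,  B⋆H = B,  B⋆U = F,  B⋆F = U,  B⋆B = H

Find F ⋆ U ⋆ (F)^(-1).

N

The identity is H. In row F, the entry H sits in column S, so F^(-1) = S.
F ⋆ U = B
B ⋆ S = N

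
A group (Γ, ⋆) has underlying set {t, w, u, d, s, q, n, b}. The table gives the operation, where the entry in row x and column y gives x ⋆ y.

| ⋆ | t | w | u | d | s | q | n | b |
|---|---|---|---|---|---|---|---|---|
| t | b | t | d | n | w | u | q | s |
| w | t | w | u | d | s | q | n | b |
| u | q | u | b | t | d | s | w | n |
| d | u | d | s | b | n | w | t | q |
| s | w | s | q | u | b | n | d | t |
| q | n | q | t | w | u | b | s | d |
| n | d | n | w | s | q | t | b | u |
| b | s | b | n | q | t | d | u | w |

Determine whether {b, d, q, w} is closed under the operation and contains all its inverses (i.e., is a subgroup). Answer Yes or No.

Yes

{b, d, q, w} contains the identity w.
Checking products: every product of two elements of {b, d, q, w} (read from the table) lies in {b, d, q, w}, so the set is closed.
In a finite group, a nonempty closed subset is a subgroup. So {b, d, q, w} ≤ Γ.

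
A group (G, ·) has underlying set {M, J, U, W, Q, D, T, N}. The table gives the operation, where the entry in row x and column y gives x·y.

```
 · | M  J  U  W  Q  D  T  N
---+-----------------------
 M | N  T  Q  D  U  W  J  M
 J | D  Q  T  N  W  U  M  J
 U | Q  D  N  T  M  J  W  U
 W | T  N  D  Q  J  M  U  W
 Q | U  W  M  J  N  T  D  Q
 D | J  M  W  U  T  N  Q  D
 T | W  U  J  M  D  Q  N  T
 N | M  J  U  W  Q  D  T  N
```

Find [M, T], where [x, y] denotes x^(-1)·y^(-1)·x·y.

Q

Identity is N; from the table M^(-1) = M and T^(-1) = T.
M·T = J
J·M = D
D·T = Q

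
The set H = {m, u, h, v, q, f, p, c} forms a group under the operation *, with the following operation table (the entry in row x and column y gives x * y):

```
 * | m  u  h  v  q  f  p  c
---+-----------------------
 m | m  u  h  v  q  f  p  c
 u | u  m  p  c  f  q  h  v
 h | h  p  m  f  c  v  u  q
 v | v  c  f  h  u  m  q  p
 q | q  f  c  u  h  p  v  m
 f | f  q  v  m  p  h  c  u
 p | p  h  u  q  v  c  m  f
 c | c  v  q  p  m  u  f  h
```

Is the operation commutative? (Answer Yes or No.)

Check whether the table is symmetric across its main diagonal.
Every entry (row x, col y) equals the entry (row y, col x), so H is abelian.
(In fact H ≅ Z_2 x Z_4.)

Yes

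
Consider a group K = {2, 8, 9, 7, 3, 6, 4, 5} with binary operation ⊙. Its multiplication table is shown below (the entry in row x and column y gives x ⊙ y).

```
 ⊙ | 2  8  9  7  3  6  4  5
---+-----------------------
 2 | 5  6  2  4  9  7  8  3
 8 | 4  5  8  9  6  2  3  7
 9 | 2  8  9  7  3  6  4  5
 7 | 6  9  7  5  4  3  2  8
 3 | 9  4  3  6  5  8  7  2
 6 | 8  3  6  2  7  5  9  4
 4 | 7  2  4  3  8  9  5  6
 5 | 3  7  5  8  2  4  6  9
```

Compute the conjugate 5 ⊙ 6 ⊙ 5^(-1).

6

The identity is 9. In row 5, the entry 9 sits in column 5, so 5^(-1) = 5.
5 ⊙ 6 = 4
4 ⊙ 5 = 6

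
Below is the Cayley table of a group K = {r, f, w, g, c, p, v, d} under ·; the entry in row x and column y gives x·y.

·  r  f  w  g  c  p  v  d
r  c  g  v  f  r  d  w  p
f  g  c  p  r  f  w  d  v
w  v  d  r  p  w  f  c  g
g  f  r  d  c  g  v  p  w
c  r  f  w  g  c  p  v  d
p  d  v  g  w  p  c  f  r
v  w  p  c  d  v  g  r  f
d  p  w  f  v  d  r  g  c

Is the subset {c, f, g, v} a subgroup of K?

v·v = r, which is not in {c, f, g, v}.
The subset is not closed under ·, so it is not a subgroup.

No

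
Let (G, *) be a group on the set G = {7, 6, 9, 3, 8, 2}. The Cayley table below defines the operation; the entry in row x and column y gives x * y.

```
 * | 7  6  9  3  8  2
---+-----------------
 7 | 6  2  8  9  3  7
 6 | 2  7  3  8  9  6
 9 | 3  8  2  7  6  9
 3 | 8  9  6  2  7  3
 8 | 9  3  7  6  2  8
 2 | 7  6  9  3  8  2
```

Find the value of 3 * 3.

2

Read row 3, column 3: 3 * 3 = 2.
(Structurally, G here is isomorphic to the symmetric group S_3.)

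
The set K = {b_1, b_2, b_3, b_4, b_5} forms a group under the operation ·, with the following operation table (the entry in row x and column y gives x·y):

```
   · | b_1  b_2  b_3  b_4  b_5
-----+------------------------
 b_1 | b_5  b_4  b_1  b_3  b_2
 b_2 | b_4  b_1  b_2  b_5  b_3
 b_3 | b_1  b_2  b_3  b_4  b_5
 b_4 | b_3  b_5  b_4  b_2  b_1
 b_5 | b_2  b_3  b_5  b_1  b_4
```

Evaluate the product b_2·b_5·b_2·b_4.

b_5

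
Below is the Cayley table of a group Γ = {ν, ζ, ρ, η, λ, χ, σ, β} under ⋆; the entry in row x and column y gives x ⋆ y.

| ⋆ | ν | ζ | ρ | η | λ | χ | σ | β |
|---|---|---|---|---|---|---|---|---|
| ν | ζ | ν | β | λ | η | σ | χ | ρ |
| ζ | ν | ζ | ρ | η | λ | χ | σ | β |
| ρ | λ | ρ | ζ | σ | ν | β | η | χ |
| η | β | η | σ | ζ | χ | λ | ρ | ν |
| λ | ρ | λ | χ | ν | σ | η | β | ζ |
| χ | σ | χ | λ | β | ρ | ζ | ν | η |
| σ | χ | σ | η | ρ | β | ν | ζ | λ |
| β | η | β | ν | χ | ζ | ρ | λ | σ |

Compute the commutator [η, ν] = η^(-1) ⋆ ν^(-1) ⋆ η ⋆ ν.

σ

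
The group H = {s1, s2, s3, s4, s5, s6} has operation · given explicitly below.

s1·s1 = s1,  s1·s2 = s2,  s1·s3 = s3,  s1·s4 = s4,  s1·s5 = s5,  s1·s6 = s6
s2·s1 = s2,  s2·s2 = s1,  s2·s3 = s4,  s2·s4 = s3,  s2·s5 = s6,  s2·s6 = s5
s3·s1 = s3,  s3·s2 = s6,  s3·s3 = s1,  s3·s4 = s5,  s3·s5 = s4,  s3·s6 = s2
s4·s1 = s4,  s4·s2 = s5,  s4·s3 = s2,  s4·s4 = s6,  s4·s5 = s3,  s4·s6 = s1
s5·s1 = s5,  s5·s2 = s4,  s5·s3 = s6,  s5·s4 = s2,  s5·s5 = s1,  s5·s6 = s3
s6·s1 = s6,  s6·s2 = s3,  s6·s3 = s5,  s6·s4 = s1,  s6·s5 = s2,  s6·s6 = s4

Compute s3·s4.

s5

Read row s3, column s4: s3·s4 = s5.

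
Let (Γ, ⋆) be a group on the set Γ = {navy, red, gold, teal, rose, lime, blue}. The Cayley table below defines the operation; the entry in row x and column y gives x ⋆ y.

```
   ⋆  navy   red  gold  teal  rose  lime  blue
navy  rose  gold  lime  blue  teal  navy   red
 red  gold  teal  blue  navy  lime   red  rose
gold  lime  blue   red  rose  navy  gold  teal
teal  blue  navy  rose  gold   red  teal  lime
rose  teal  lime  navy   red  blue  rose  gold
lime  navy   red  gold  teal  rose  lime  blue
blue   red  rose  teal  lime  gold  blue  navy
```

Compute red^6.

red^1 = red
red^2 = red ⋆ red = teal
red^3 = teal ⋆ red = navy
red^4 = navy ⋆ red = gold
red^5 = gold ⋆ red = blue
red^6 = blue ⋆ red = rose

rose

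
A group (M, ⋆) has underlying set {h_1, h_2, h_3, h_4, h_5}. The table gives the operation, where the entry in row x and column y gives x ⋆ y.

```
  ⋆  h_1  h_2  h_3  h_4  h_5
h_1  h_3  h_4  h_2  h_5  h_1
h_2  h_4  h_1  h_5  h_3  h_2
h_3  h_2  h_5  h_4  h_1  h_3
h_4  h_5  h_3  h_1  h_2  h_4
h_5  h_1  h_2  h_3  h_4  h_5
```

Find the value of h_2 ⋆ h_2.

h_1

Read row h_2, column h_2: h_2 ⋆ h_2 = h_1.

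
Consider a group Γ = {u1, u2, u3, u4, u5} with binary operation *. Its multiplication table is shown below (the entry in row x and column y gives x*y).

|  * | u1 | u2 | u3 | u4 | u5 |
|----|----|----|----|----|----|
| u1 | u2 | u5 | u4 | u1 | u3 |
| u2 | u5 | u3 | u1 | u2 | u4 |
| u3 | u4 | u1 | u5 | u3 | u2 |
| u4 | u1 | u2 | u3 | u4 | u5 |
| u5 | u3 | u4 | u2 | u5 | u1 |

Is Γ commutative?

Yes

Check whether the table is symmetric across its main diagonal.
Every entry (row x, col y) equals the entry (row y, col x), so Γ is abelian.
(In fact Γ ≅ the cyclic group Z_5.)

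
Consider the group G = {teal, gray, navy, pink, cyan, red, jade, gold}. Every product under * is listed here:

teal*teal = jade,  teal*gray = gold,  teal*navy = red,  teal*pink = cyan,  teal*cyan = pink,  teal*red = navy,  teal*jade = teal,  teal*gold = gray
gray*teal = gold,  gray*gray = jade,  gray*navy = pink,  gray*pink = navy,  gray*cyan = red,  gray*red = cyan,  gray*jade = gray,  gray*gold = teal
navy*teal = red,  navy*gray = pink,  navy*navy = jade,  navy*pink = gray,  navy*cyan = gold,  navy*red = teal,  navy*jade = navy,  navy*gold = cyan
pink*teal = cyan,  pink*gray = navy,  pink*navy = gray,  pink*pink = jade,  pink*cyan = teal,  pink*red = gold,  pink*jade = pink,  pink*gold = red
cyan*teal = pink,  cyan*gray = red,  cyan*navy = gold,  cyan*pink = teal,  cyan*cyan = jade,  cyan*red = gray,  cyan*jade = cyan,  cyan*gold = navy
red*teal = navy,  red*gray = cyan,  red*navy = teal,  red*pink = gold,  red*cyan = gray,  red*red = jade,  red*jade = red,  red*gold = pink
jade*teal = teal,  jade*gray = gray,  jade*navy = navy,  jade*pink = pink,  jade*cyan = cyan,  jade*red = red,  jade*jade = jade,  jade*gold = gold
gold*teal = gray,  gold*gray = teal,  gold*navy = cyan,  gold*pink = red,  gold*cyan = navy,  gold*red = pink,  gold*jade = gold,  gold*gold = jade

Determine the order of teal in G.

2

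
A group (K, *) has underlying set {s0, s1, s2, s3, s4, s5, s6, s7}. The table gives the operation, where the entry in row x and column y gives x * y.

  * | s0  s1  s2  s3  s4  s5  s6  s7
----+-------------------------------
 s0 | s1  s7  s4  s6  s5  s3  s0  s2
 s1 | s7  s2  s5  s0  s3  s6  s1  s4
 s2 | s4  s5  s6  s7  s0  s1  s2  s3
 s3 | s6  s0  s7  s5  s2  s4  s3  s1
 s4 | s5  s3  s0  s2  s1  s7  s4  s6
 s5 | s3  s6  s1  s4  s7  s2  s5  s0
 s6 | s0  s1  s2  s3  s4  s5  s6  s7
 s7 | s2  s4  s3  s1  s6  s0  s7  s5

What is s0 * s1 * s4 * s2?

s0 * s1 = s7
s7 * s4 = s6
s6 * s2 = s2

s2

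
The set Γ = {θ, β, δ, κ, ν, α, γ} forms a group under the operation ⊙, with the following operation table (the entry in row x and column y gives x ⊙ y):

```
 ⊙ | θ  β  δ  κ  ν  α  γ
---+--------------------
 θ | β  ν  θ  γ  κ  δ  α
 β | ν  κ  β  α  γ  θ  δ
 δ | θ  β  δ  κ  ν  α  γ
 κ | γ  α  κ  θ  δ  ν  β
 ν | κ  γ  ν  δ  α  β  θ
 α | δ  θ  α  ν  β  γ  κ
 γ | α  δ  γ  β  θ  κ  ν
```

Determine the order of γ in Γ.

The identity element is δ (its row matches the header).
γ^1 = γ
γ^2 = γ ⊙ γ = ν
γ^3 = ν ⊙ γ = θ
γ^4 = θ ⊙ γ = α
γ^5 = α ⊙ γ = κ
γ^6 = κ ⊙ γ = β
γ^7 = β ⊙ γ = δ
The first power of γ equal to the identity is γ^7, so ord(γ) = 7.

7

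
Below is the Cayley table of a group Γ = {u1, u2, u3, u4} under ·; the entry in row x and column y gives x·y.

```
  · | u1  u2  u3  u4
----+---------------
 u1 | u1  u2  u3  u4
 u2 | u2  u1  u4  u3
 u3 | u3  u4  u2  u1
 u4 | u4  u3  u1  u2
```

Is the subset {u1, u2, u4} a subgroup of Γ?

u2·u4 = u3, which is not in {u1, u2, u4}.
The subset is not closed under ·, so it is not a subgroup.

No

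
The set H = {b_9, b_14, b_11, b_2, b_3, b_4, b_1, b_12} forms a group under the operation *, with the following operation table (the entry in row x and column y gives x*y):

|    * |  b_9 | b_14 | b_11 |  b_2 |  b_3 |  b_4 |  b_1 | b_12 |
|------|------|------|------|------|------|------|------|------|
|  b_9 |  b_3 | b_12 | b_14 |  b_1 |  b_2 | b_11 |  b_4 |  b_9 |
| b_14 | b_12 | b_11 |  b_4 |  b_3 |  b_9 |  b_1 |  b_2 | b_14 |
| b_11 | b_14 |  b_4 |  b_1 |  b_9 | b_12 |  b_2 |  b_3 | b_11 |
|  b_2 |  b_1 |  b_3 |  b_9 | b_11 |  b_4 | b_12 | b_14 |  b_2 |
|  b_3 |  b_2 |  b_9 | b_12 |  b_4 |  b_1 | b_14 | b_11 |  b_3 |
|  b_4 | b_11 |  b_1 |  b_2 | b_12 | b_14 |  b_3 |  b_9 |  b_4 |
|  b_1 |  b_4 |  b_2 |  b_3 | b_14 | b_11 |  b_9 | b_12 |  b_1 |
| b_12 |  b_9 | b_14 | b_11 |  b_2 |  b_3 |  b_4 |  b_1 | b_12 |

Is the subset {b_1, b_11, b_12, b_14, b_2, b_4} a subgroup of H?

b_2*b_11 = b_9, which is not in {b_1, b_11, b_12, b_14, b_2, b_4}.
The subset is not closed under *, so it is not a subgroup.

No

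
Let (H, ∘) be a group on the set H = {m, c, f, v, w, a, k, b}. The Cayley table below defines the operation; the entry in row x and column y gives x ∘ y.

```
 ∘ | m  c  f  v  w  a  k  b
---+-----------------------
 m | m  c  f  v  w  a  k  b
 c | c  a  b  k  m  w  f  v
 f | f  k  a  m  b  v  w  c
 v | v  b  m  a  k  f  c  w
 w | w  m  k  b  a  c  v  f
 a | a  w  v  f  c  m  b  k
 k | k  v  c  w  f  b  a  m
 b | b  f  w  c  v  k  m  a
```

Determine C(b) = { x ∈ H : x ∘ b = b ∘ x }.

{a, b, k, m}

Compare row b with column b entry by entry.
k ∘ b = m = b ∘ k, so k commutes with b.
f ∘ b = c but b ∘ f = w, so f does not.
Collecting the elements that commute with b: C(b) = {a, b, k, m}.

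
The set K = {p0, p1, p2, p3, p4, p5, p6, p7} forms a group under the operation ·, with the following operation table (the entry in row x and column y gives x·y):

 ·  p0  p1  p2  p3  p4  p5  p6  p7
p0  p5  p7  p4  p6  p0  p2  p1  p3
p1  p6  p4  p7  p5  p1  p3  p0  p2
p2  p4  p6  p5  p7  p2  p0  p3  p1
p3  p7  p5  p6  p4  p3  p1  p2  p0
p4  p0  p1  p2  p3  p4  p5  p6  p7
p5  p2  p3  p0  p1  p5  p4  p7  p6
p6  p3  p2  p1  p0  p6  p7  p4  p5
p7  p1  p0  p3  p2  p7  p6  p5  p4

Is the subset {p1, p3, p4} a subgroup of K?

p1·p3 = p5, which is not in {p1, p3, p4}.
The subset is not closed under ·, so it is not a subgroup.

No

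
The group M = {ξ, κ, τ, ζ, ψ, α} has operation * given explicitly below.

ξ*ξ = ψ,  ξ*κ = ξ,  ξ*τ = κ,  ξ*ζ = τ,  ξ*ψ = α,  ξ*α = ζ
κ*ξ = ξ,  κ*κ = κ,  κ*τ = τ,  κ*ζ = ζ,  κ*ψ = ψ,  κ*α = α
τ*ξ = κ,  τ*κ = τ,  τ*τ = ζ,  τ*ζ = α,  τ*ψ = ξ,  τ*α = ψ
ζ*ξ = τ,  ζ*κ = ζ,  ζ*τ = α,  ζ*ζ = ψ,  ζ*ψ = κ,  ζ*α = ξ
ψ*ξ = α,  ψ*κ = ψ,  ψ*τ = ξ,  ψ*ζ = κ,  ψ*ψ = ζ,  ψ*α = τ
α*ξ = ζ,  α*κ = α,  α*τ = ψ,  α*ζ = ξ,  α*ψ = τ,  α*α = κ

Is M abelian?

Check whether the table is symmetric across its main diagonal.
Every entry (row x, col y) equals the entry (row y, col x), so M is abelian.

Yes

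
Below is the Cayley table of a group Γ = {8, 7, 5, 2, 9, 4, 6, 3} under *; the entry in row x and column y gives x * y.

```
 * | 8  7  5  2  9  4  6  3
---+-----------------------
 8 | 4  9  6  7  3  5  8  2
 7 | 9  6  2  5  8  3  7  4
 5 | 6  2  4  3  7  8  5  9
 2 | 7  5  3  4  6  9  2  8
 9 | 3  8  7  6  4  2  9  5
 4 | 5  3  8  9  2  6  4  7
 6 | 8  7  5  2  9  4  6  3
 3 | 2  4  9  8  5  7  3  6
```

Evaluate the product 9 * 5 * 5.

9 * 5 = 7
7 * 5 = 2

2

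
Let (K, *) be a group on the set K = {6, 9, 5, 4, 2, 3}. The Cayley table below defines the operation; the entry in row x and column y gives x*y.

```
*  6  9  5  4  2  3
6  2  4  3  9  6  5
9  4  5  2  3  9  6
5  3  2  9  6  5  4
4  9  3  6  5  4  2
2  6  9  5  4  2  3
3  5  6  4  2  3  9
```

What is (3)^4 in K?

5

3^1 = 3
3^2 = 3*3 = 9
3^3 = 9*3 = 6
3^4 = 6*3 = 5
(Structurally, K here is isomorphic to the cyclic group Z_6.)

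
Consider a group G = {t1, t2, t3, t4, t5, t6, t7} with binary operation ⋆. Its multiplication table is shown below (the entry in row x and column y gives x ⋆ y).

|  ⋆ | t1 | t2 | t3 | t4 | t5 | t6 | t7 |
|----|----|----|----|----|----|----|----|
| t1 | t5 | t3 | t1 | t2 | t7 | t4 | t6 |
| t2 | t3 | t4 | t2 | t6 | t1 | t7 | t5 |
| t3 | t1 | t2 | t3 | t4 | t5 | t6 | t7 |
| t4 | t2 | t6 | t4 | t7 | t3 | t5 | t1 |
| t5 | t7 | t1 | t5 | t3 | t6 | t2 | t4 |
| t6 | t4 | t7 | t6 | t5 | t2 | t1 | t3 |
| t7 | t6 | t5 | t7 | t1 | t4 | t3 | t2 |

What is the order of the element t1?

7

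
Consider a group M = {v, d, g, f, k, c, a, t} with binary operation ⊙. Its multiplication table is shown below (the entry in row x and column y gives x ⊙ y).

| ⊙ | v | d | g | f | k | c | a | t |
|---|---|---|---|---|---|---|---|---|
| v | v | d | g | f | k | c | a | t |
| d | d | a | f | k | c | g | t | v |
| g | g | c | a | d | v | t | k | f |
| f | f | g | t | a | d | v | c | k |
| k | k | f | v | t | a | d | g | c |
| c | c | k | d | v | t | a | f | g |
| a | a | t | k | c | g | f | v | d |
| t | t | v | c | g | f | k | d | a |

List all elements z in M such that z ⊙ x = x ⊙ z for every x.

{a, v}

An element z is central iff its row equals its column in the table.
For d: d ⊙ k = c ≠ f = k ⊙ d, so d ∉ Z.
Checking each element this way leaves Z(M) = {a, v}.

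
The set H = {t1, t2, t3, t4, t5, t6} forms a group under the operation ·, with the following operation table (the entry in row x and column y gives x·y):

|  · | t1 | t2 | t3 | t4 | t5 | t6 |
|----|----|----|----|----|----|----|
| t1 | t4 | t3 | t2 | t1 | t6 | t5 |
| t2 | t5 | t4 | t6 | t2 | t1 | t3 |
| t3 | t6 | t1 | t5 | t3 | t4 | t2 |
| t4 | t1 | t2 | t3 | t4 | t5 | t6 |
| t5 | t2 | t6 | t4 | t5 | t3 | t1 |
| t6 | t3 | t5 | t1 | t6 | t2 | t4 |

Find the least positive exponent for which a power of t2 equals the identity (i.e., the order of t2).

2

The identity element is t4 (its row matches the header).
t2^1 = t2
t2^2 = t2·t2 = t4
The first power of t2 equal to the identity is t2^2, so ord(t2) = 2.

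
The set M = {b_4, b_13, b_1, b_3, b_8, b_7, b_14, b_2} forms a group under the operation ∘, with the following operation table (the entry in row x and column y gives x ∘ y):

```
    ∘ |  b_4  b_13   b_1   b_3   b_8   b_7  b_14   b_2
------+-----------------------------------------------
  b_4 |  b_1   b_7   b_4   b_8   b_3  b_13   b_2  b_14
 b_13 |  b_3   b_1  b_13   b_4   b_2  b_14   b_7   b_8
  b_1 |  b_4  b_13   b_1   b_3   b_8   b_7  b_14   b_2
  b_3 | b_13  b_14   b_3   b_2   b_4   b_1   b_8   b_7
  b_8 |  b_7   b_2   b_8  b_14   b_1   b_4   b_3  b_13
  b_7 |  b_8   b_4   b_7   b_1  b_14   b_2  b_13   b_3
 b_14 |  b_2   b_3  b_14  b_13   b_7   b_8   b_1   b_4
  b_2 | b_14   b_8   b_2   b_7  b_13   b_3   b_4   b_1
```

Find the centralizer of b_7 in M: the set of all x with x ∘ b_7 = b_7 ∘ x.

Compare row b_7 with column b_7 entry by entry.
b_2 ∘ b_7 = b_3 = b_7 ∘ b_2, so b_2 commutes with b_7.
b_13 ∘ b_7 = b_14 but b_7 ∘ b_13 = b_4, so b_13 does not.
Collecting the elements that commute with b_7: C(b_7) = {b_1, b_2, b_3, b_7}.

{b_1, b_2, b_3, b_7}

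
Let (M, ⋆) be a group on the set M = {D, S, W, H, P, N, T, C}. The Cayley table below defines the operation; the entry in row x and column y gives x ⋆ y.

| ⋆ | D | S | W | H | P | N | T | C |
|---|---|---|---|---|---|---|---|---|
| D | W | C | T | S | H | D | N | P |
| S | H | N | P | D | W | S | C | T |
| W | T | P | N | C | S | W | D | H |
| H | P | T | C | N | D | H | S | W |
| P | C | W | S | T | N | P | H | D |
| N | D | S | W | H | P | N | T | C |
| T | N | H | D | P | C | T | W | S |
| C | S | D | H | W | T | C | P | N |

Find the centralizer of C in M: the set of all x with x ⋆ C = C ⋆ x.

Compare row C with column C entry by entry.
W ⋆ C = H = C ⋆ W, so W commutes with C.
T ⋆ C = S but C ⋆ T = P, so T does not.
Collecting the elements that commute with C: C(C) = {C, H, N, W}.

{C, H, N, W}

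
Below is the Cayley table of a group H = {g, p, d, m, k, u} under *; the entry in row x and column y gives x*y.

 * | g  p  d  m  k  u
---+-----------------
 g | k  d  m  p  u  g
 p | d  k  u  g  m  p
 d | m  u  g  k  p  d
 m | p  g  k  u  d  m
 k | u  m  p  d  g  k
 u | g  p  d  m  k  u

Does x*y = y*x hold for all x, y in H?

Yes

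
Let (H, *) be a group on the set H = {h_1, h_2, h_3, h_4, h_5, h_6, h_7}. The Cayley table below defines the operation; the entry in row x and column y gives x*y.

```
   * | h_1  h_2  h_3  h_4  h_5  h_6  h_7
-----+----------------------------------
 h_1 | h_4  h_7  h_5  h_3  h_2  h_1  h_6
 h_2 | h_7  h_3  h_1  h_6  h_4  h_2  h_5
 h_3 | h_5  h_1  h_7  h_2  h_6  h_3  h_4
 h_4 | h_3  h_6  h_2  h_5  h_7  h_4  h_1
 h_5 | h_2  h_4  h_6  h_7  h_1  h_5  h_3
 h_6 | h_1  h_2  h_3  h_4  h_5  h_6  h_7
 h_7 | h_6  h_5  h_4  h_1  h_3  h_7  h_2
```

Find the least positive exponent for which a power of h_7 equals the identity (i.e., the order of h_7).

7

The identity element is h_6 (its row matches the header).
h_7^1 = h_7
h_7^2 = h_7*h_7 = h_2
h_7^3 = h_2*h_7 = h_5
h_7^4 = h_5*h_7 = h_3
h_7^5 = h_3*h_7 = h_4
h_7^6 = h_4*h_7 = h_1
h_7^7 = h_1*h_7 = h_6
The first power of h_7 equal to the identity is h_7^7, so ord(h_7) = 7.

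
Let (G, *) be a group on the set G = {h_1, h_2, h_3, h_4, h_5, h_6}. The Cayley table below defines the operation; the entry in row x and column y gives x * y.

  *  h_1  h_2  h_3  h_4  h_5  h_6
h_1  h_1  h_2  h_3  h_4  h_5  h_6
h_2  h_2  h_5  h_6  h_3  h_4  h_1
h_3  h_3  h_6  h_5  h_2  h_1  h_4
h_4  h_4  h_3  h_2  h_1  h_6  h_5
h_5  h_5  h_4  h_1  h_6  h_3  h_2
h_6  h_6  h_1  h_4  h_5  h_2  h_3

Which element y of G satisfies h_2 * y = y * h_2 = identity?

h_6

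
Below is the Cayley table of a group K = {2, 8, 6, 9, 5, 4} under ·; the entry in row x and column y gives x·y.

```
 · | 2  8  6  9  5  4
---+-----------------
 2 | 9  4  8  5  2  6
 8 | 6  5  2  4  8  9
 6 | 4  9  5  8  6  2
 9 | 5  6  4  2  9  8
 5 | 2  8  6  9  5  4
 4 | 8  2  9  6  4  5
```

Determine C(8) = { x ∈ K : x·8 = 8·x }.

Compare row 8 with column 8 entry by entry.
6·8 = 9 but 8·6 = 2, so 6 does not.
Collecting the elements that commute with 8: C(8) = {5, 8}.
(Structurally, K here is isomorphic to the symmetric group S_3.)

{5, 8}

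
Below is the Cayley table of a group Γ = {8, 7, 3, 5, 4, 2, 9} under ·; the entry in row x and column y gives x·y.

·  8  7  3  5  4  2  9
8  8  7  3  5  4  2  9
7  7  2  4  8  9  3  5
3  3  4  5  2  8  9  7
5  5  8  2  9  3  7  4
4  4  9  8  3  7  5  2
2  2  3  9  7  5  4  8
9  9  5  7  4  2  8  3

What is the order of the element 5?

The identity element is 8 (its row matches the header).
5^1 = 5
5^2 = 5·5 = 9
5^3 = 9·5 = 4
5^4 = 4·5 = 3
5^5 = 3·5 = 2
5^6 = 2·5 = 7
5^7 = 7·5 = 8
The first power of 5 equal to the identity is 5^7, so ord(5) = 7.
(Structurally, Γ here is isomorphic to the cyclic group Z_7.)

7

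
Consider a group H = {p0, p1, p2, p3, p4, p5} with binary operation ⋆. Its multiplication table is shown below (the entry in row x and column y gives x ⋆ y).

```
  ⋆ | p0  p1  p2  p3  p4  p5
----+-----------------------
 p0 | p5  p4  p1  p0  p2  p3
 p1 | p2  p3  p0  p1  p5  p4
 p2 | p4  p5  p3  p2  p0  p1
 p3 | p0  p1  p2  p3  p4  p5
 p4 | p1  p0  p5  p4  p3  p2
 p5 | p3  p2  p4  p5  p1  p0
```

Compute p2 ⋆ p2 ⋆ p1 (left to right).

p1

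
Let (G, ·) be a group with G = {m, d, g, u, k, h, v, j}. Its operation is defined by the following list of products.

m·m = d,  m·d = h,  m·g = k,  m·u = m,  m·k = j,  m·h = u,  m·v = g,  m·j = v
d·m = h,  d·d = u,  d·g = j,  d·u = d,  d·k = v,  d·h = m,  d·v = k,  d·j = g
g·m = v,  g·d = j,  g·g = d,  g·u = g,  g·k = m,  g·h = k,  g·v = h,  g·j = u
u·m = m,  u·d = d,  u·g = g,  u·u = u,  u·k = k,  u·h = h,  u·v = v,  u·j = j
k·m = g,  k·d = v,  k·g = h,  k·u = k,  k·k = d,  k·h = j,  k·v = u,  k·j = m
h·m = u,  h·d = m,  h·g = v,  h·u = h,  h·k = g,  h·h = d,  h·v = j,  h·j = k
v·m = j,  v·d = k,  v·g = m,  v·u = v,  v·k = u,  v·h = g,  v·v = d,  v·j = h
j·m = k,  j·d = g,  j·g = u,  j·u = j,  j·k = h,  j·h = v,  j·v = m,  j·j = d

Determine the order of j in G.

The identity element is u (its row matches the header).
j^1 = j
j^2 = j·j = d
j^3 = d·j = g
j^4 = g·j = u
The first power of j equal to the identity is j^4, so ord(j) = 4.

4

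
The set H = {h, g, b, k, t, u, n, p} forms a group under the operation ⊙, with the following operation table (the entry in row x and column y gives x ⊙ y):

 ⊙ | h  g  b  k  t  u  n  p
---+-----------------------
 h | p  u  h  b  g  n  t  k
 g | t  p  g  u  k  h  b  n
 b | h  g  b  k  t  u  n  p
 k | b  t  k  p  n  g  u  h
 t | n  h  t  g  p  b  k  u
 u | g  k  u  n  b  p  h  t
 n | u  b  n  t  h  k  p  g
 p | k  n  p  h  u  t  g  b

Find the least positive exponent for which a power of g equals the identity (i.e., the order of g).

The identity element is b (its row matches the header).
g^1 = g
g^2 = g ⊙ g = p
g^3 = p ⊙ g = n
g^4 = n ⊙ g = b
The first power of g equal to the identity is g^4, so ord(g) = 4.
(Structurally, H here is isomorphic to the quaternion group Q_8.)

4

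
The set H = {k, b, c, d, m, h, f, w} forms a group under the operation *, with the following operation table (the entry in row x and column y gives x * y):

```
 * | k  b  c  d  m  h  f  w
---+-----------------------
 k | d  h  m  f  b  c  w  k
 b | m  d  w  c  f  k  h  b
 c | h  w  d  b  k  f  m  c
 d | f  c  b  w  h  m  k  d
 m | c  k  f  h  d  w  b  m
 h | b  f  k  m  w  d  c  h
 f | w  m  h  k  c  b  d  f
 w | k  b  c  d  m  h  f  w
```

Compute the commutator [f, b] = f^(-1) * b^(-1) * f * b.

Identity is w; from the table f^(-1) = k and b^(-1) = c.
k * c = m
m * f = b
b * b = d

d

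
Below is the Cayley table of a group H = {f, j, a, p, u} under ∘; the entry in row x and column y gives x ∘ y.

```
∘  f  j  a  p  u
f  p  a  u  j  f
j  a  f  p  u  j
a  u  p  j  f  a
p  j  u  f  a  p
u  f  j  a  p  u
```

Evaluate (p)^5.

p^1 = p
p^2 = p ∘ p = a
p^3 = a ∘ p = f
p^4 = f ∘ p = j
p^5 = j ∘ p = u

u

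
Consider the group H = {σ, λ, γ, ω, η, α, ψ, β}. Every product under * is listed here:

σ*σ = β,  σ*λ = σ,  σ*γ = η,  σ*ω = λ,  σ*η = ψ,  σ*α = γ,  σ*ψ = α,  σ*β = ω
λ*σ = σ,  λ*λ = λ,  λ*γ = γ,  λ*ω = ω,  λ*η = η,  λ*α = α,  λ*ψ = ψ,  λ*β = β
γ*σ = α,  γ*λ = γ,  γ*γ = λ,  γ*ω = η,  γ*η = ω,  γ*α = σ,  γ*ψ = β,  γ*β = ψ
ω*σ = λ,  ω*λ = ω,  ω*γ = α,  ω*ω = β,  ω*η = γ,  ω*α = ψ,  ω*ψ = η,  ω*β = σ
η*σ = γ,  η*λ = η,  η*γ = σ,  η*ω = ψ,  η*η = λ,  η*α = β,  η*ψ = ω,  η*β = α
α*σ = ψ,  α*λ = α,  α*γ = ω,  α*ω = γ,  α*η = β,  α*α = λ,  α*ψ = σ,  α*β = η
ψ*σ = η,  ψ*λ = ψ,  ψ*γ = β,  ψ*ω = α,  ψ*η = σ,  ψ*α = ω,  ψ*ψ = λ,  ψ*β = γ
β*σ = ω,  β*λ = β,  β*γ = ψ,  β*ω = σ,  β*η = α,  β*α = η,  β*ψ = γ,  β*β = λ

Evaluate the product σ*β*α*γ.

σ*β = ω
ω*α = ψ
ψ*γ = β

β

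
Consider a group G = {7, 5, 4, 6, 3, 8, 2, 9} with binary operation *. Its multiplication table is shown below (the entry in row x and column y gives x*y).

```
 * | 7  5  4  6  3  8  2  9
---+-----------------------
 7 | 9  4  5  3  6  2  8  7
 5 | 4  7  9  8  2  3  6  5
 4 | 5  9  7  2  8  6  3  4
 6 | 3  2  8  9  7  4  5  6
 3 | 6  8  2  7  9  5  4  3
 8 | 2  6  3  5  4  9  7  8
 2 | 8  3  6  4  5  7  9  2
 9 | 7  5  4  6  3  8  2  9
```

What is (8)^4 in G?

9

8^1 = 8
8^2 = 8*8 = 9
8^3 = 9*8 = 8
8^4 = 8*8 = 9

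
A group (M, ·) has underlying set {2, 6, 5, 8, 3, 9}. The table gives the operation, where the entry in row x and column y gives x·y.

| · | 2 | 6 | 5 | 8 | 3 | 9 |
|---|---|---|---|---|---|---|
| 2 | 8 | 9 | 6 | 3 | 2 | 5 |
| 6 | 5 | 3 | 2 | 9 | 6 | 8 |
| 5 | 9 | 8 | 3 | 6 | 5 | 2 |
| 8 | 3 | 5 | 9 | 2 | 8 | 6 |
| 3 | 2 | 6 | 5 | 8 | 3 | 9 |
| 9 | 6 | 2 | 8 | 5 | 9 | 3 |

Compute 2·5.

Read row 2, column 5: 2·5 = 6.

6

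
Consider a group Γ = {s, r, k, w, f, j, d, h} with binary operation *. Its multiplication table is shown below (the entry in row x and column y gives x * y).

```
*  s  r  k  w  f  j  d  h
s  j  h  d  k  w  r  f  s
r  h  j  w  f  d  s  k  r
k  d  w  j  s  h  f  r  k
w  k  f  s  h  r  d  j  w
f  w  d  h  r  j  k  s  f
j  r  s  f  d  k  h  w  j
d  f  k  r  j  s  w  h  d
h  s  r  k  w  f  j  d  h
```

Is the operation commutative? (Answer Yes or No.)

Check whether the table is symmetric across its main diagonal.
Every entry (row x, col y) equals the entry (row y, col x), so Γ is abelian.

Yes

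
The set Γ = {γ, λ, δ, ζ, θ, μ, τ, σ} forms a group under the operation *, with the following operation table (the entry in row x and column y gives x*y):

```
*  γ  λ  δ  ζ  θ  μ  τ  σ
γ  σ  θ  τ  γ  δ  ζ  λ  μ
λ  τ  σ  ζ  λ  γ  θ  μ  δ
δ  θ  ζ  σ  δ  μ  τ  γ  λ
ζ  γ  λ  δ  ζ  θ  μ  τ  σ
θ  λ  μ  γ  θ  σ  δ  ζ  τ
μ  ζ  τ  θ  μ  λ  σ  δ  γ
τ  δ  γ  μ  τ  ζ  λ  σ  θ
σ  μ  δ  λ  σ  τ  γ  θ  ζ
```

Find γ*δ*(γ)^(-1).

λ

The identity is ζ. In row γ, the entry ζ sits in column μ, so γ^(-1) = μ.
γ*δ = τ
τ*μ = λ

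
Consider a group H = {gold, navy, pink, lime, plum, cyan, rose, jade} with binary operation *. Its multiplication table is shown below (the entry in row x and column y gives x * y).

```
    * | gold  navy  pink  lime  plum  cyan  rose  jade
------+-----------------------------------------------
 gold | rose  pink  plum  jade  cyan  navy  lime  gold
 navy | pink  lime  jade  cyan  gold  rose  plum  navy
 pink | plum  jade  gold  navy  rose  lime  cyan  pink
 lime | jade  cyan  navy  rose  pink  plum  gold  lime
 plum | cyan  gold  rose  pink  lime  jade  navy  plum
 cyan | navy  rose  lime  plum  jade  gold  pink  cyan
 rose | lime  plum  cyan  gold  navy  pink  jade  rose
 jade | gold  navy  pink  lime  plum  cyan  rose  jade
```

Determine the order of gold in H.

4

The identity element is jade (its row matches the header).
gold^1 = gold
gold^2 = gold * gold = rose
gold^3 = rose * gold = lime
gold^4 = lime * gold = jade
The first power of gold equal to the identity is gold^4, so ord(gold) = 4.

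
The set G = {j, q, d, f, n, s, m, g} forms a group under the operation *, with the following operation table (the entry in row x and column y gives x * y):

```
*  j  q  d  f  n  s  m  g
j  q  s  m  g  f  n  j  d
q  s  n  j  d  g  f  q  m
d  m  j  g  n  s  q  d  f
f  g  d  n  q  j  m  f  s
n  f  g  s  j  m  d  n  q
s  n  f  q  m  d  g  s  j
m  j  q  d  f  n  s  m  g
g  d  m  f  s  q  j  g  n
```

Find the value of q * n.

g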